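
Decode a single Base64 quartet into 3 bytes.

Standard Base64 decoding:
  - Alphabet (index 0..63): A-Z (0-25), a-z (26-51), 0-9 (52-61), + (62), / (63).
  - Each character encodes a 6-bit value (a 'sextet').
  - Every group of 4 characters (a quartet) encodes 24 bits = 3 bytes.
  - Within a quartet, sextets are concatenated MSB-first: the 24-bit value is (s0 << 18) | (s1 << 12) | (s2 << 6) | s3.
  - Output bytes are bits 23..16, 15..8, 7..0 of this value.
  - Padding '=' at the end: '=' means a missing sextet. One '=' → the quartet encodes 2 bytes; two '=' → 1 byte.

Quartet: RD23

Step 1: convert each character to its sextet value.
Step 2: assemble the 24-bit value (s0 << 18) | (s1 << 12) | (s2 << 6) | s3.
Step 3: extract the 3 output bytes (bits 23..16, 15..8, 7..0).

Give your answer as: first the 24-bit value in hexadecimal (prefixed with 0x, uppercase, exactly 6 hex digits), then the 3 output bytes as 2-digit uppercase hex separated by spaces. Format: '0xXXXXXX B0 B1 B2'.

Answer: 0x443DB7 44 3D B7

Derivation:
Sextets: R=17, D=3, 2=54, 3=55
24-bit: (17<<18) | (3<<12) | (54<<6) | 55
      = 0x440000 | 0x003000 | 0x000D80 | 0x000037
      = 0x443DB7
Bytes: (v>>16)&0xFF=44, (v>>8)&0xFF=3D, v&0xFF=B7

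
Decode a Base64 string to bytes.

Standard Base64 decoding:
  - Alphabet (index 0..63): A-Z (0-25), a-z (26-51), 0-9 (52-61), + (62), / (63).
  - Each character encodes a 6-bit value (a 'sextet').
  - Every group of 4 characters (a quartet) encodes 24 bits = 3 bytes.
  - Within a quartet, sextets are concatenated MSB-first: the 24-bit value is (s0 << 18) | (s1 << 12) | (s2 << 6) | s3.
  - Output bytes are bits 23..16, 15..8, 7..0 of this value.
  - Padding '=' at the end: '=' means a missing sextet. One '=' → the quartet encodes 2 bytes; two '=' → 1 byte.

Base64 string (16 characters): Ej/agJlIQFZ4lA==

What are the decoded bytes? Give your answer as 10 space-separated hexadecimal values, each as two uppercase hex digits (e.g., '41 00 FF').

After char 0 ('E'=4): chars_in_quartet=1 acc=0x4 bytes_emitted=0
After char 1 ('j'=35): chars_in_quartet=2 acc=0x123 bytes_emitted=0
After char 2 ('/'=63): chars_in_quartet=3 acc=0x48FF bytes_emitted=0
After char 3 ('a'=26): chars_in_quartet=4 acc=0x123FDA -> emit 12 3F DA, reset; bytes_emitted=3
After char 4 ('g'=32): chars_in_quartet=1 acc=0x20 bytes_emitted=3
After char 5 ('J'=9): chars_in_quartet=2 acc=0x809 bytes_emitted=3
After char 6 ('l'=37): chars_in_quartet=3 acc=0x20265 bytes_emitted=3
After char 7 ('I'=8): chars_in_quartet=4 acc=0x809948 -> emit 80 99 48, reset; bytes_emitted=6
After char 8 ('Q'=16): chars_in_quartet=1 acc=0x10 bytes_emitted=6
After char 9 ('F'=5): chars_in_quartet=2 acc=0x405 bytes_emitted=6
After char 10 ('Z'=25): chars_in_quartet=3 acc=0x10159 bytes_emitted=6
After char 11 ('4'=56): chars_in_quartet=4 acc=0x405678 -> emit 40 56 78, reset; bytes_emitted=9
After char 12 ('l'=37): chars_in_quartet=1 acc=0x25 bytes_emitted=9
After char 13 ('A'=0): chars_in_quartet=2 acc=0x940 bytes_emitted=9
Padding '==': partial quartet acc=0x940 -> emit 94; bytes_emitted=10

Answer: 12 3F DA 80 99 48 40 56 78 94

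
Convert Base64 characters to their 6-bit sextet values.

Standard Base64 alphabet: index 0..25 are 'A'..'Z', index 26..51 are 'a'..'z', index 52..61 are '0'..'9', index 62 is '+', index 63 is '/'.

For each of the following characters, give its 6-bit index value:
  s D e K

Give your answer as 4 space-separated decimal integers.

Answer: 44 3 30 10

Derivation:
's': a..z range, 26 + ord('s') − ord('a') = 44
'D': A..Z range, ord('D') − ord('A') = 3
'e': a..z range, 26 + ord('e') − ord('a') = 30
'K': A..Z range, ord('K') − ord('A') = 10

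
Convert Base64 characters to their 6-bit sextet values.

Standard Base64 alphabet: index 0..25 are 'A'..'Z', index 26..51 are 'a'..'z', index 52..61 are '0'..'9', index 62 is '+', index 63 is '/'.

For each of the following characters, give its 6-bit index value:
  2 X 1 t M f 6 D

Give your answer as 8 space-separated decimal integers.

Answer: 54 23 53 45 12 31 58 3

Derivation:
'2': 0..9 range, 52 + ord('2') − ord('0') = 54
'X': A..Z range, ord('X') − ord('A') = 23
'1': 0..9 range, 52 + ord('1') − ord('0') = 53
't': a..z range, 26 + ord('t') − ord('a') = 45
'M': A..Z range, ord('M') − ord('A') = 12
'f': a..z range, 26 + ord('f') − ord('a') = 31
'6': 0..9 range, 52 + ord('6') − ord('0') = 58
'D': A..Z range, ord('D') − ord('A') = 3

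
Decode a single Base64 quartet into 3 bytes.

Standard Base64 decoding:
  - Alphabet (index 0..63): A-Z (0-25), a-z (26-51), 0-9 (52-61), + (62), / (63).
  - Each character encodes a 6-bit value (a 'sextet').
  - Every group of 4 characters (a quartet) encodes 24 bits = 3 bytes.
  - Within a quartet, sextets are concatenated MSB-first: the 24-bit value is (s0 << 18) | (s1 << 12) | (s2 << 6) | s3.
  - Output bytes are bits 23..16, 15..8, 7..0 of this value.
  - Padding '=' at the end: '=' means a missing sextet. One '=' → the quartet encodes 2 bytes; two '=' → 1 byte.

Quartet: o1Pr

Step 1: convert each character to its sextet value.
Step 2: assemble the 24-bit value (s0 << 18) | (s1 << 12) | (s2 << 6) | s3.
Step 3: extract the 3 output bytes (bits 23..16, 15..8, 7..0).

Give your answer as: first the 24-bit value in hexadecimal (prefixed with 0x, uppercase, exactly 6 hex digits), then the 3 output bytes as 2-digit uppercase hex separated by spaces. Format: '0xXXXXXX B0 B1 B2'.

Sextets: o=40, 1=53, P=15, r=43
24-bit: (40<<18) | (53<<12) | (15<<6) | 43
      = 0xA00000 | 0x035000 | 0x0003C0 | 0x00002B
      = 0xA353EB
Bytes: (v>>16)&0xFF=A3, (v>>8)&0xFF=53, v&0xFF=EB

Answer: 0xA353EB A3 53 EB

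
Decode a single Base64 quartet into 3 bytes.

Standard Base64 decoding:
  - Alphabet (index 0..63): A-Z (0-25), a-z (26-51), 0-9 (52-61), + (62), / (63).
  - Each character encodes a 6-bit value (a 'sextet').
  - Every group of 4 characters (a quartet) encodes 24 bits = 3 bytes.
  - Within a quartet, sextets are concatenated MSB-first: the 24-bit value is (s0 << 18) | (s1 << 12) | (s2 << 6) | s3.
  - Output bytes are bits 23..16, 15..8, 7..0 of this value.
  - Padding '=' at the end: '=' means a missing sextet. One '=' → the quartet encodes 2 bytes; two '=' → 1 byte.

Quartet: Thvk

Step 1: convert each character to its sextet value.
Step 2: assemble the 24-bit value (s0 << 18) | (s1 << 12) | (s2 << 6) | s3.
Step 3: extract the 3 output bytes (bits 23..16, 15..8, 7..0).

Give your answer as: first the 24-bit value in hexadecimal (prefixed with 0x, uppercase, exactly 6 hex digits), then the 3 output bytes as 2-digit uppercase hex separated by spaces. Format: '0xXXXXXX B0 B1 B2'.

Sextets: T=19, h=33, v=47, k=36
24-bit: (19<<18) | (33<<12) | (47<<6) | 36
      = 0x4C0000 | 0x021000 | 0x000BC0 | 0x000024
      = 0x4E1BE4
Bytes: (v>>16)&0xFF=4E, (v>>8)&0xFF=1B, v&0xFF=E4

Answer: 0x4E1BE4 4E 1B E4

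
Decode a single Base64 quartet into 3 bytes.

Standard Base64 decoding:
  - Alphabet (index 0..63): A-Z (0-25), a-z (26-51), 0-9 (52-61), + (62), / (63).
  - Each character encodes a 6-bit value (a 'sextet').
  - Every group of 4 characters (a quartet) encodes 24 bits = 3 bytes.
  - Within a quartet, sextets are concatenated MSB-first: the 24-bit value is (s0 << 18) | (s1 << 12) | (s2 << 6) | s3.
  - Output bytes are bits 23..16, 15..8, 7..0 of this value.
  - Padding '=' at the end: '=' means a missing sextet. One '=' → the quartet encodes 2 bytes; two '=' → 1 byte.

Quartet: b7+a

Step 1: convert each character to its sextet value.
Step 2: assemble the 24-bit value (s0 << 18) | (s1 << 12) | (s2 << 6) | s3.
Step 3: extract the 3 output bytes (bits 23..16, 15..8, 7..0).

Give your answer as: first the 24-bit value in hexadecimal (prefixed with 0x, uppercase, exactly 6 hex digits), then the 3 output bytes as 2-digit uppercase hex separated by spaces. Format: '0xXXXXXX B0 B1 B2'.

Answer: 0x6FBF9A 6F BF 9A

Derivation:
Sextets: b=27, 7=59, +=62, a=26
24-bit: (27<<18) | (59<<12) | (62<<6) | 26
      = 0x6C0000 | 0x03B000 | 0x000F80 | 0x00001A
      = 0x6FBF9A
Bytes: (v>>16)&0xFF=6F, (v>>8)&0xFF=BF, v&0xFF=9A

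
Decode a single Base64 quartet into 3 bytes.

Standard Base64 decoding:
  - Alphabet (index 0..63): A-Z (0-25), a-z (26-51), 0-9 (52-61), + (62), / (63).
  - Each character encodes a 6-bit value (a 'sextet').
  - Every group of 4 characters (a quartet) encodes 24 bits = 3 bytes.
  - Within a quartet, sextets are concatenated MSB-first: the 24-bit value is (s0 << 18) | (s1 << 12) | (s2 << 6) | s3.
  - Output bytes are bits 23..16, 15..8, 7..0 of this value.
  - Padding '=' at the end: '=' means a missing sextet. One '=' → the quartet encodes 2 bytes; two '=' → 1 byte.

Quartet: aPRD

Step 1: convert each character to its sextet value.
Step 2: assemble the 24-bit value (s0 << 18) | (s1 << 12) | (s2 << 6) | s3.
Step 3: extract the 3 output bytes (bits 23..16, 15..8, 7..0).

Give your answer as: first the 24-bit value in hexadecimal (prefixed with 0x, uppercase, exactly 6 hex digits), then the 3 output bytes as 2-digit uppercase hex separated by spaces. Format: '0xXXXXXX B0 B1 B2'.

Sextets: a=26, P=15, R=17, D=3
24-bit: (26<<18) | (15<<12) | (17<<6) | 3
      = 0x680000 | 0x00F000 | 0x000440 | 0x000003
      = 0x68F443
Bytes: (v>>16)&0xFF=68, (v>>8)&0xFF=F4, v&0xFF=43

Answer: 0x68F443 68 F4 43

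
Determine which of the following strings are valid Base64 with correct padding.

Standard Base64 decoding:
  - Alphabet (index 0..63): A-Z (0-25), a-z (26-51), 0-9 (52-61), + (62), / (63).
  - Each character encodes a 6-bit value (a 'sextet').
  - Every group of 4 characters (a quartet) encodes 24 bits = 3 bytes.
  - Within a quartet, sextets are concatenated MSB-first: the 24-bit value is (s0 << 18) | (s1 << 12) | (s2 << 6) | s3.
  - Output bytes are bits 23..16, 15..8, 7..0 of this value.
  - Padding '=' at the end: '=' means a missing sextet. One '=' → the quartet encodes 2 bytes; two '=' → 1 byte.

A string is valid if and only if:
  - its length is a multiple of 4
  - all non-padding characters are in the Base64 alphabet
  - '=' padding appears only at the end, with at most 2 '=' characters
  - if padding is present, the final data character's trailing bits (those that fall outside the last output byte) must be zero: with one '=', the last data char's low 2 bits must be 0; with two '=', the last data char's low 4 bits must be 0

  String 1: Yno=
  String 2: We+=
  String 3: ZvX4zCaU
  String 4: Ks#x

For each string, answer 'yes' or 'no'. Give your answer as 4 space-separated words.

Answer: yes no yes no

Derivation:
String 1: 'Yno=' → valid
String 2: 'We+=' → invalid (bad trailing bits)
String 3: 'ZvX4zCaU' → valid
String 4: 'Ks#x' → invalid (bad char(s): ['#'])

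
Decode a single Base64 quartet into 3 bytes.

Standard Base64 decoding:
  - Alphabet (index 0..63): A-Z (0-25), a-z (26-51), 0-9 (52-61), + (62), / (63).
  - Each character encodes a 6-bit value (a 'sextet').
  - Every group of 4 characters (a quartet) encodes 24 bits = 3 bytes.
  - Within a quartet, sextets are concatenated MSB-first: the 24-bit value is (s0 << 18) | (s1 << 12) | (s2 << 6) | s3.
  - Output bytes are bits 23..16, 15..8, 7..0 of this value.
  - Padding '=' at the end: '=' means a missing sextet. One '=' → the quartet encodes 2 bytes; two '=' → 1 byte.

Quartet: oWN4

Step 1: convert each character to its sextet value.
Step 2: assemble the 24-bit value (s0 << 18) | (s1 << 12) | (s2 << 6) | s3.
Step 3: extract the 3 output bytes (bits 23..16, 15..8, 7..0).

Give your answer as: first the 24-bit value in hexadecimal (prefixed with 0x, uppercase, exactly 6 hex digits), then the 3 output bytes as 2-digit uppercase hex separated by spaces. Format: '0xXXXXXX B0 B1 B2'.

Sextets: o=40, W=22, N=13, 4=56
24-bit: (40<<18) | (22<<12) | (13<<6) | 56
      = 0xA00000 | 0x016000 | 0x000340 | 0x000038
      = 0xA16378
Bytes: (v>>16)&0xFF=A1, (v>>8)&0xFF=63, v&0xFF=78

Answer: 0xA16378 A1 63 78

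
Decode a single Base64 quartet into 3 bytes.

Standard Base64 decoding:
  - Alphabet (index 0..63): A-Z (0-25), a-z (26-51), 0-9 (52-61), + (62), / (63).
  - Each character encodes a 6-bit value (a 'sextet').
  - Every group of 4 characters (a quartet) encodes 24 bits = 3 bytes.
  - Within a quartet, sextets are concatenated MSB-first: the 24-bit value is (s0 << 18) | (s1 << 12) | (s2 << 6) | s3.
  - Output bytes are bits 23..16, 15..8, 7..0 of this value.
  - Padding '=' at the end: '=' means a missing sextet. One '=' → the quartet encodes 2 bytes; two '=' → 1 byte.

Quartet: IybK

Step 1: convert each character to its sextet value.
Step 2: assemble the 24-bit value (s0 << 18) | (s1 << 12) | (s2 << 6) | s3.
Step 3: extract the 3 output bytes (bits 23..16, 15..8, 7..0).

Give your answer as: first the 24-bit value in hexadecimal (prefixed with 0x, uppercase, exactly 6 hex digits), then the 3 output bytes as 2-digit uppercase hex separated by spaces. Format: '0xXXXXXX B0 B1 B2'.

Sextets: I=8, y=50, b=27, K=10
24-bit: (8<<18) | (50<<12) | (27<<6) | 10
      = 0x200000 | 0x032000 | 0x0006C0 | 0x00000A
      = 0x2326CA
Bytes: (v>>16)&0xFF=23, (v>>8)&0xFF=26, v&0xFF=CA

Answer: 0x2326CA 23 26 CA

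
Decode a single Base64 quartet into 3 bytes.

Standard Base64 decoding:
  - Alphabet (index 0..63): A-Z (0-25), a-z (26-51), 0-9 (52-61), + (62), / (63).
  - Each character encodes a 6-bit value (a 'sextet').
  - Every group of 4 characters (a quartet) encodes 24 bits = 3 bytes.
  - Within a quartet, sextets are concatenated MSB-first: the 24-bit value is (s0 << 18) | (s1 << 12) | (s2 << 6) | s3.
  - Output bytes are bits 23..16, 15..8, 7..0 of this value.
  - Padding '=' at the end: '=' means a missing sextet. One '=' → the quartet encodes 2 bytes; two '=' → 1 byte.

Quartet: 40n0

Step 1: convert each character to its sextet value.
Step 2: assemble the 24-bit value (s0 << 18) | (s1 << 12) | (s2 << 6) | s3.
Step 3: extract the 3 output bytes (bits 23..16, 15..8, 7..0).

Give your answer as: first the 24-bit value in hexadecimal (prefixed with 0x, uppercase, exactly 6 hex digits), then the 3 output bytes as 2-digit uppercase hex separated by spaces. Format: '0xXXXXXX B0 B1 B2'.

Answer: 0xE349F4 E3 49 F4

Derivation:
Sextets: 4=56, 0=52, n=39, 0=52
24-bit: (56<<18) | (52<<12) | (39<<6) | 52
      = 0xE00000 | 0x034000 | 0x0009C0 | 0x000034
      = 0xE349F4
Bytes: (v>>16)&0xFF=E3, (v>>8)&0xFF=49, v&0xFF=F4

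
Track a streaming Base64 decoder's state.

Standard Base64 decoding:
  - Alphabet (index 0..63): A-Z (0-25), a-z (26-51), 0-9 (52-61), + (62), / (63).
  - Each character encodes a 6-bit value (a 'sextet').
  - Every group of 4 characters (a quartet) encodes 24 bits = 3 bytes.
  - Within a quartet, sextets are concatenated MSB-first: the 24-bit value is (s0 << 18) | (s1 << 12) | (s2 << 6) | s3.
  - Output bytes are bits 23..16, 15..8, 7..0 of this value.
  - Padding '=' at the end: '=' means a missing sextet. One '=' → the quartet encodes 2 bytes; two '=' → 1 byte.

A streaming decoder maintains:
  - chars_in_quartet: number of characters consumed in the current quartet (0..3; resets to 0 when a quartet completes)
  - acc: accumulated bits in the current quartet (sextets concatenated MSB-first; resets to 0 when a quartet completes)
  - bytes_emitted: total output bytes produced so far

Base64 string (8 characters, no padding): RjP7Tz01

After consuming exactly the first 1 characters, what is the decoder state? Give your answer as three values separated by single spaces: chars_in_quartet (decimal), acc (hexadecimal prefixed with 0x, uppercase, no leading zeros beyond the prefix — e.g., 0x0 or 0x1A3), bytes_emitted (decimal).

Answer: 1 0x11 0

Derivation:
After char 0 ('R'=17): chars_in_quartet=1 acc=0x11 bytes_emitted=0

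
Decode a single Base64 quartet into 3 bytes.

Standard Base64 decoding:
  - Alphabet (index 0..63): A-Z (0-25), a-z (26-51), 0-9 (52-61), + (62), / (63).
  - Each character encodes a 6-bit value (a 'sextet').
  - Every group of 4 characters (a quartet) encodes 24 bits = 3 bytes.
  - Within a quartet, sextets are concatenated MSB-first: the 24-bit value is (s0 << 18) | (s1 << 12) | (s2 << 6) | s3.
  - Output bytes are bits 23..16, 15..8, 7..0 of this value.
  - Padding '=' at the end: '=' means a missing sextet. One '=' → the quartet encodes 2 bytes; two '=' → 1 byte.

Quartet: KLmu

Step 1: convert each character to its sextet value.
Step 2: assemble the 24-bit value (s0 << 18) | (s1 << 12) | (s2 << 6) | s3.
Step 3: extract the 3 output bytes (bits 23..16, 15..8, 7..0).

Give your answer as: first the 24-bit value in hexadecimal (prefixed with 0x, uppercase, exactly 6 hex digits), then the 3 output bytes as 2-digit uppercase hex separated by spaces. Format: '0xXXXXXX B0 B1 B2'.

Answer: 0x28B9AE 28 B9 AE

Derivation:
Sextets: K=10, L=11, m=38, u=46
24-bit: (10<<18) | (11<<12) | (38<<6) | 46
      = 0x280000 | 0x00B000 | 0x000980 | 0x00002E
      = 0x28B9AE
Bytes: (v>>16)&0xFF=28, (v>>8)&0xFF=B9, v&0xFF=AE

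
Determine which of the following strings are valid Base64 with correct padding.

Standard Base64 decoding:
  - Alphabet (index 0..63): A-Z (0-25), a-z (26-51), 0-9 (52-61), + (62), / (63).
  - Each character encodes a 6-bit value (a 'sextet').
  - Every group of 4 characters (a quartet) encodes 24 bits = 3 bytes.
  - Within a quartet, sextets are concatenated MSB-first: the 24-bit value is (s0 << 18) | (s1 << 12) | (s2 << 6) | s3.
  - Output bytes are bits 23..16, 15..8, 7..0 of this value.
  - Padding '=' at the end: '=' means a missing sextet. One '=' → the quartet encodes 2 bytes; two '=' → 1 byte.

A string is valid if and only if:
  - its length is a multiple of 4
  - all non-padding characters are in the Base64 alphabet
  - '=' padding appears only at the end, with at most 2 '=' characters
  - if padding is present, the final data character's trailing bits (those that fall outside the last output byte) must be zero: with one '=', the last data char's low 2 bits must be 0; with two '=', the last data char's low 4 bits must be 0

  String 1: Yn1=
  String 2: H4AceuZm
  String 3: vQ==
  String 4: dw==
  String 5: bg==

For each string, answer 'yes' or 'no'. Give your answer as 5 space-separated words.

Answer: no yes yes yes yes

Derivation:
String 1: 'Yn1=' → invalid (bad trailing bits)
String 2: 'H4AceuZm' → valid
String 3: 'vQ==' → valid
String 4: 'dw==' → valid
String 5: 'bg==' → valid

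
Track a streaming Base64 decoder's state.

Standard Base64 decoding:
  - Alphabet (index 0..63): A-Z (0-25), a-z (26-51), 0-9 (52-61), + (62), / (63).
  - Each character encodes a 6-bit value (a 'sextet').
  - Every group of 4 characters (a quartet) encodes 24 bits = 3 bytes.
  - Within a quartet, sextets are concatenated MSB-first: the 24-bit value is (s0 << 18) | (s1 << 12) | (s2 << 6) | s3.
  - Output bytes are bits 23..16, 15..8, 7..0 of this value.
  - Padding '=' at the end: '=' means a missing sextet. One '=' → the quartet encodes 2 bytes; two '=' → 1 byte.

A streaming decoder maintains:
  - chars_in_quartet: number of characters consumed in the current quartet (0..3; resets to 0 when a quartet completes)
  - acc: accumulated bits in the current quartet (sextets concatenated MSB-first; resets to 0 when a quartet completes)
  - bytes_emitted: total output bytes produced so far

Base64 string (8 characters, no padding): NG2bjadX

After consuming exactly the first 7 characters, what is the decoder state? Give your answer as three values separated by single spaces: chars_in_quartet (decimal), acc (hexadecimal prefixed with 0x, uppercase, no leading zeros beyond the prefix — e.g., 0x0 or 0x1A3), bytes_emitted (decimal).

After char 0 ('N'=13): chars_in_quartet=1 acc=0xD bytes_emitted=0
After char 1 ('G'=6): chars_in_quartet=2 acc=0x346 bytes_emitted=0
After char 2 ('2'=54): chars_in_quartet=3 acc=0xD1B6 bytes_emitted=0
After char 3 ('b'=27): chars_in_quartet=4 acc=0x346D9B -> emit 34 6D 9B, reset; bytes_emitted=3
After char 4 ('j'=35): chars_in_quartet=1 acc=0x23 bytes_emitted=3
After char 5 ('a'=26): chars_in_quartet=2 acc=0x8DA bytes_emitted=3
After char 6 ('d'=29): chars_in_quartet=3 acc=0x2369D bytes_emitted=3

Answer: 3 0x2369D 3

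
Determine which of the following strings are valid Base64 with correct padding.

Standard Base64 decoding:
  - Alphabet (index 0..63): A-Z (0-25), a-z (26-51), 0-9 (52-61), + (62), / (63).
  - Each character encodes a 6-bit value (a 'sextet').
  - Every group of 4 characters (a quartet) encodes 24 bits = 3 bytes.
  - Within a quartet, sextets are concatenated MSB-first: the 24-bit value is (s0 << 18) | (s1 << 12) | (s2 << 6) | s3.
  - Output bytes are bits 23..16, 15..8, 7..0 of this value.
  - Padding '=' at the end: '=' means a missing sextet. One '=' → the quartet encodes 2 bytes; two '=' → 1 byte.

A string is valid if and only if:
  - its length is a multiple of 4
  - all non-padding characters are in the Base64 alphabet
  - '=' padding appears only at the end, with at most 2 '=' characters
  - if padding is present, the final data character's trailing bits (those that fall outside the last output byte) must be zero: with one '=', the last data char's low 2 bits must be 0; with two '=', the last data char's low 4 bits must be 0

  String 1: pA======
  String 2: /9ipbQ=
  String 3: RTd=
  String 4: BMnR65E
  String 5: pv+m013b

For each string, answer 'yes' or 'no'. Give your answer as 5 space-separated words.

String 1: 'pA======' → invalid (6 pad chars (max 2))
String 2: '/9ipbQ=' → invalid (len=7 not mult of 4)
String 3: 'RTd=' → invalid (bad trailing bits)
String 4: 'BMnR65E' → invalid (len=7 not mult of 4)
String 5: 'pv+m013b' → valid

Answer: no no no no yes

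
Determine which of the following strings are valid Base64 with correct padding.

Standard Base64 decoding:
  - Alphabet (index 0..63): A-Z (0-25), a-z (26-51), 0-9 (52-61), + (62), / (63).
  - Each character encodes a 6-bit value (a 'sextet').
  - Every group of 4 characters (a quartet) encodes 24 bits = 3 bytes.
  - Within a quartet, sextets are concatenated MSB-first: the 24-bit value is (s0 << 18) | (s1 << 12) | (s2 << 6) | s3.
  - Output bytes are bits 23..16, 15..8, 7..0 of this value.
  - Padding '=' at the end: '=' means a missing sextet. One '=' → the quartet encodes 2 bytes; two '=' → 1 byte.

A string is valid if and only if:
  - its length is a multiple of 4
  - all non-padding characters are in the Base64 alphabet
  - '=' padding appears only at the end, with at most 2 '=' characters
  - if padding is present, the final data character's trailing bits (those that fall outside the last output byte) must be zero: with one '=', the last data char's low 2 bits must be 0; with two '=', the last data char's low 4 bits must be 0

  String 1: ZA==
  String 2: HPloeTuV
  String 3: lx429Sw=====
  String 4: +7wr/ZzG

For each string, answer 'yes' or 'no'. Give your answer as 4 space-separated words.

Answer: yes yes no yes

Derivation:
String 1: 'ZA==' → valid
String 2: 'HPloeTuV' → valid
String 3: 'lx429Sw=====' → invalid (5 pad chars (max 2))
String 4: '+7wr/ZzG' → valid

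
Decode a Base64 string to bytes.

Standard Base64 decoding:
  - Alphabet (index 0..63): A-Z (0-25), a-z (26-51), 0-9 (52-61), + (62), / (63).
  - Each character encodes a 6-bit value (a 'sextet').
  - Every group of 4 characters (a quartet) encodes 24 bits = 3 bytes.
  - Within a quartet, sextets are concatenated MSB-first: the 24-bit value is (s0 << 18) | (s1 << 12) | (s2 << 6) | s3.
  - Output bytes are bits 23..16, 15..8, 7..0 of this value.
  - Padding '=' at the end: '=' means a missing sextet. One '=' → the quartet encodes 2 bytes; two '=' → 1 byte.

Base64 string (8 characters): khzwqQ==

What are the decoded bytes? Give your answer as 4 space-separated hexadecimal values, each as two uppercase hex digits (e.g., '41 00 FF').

After char 0 ('k'=36): chars_in_quartet=1 acc=0x24 bytes_emitted=0
After char 1 ('h'=33): chars_in_quartet=2 acc=0x921 bytes_emitted=0
After char 2 ('z'=51): chars_in_quartet=3 acc=0x24873 bytes_emitted=0
After char 3 ('w'=48): chars_in_quartet=4 acc=0x921CF0 -> emit 92 1C F0, reset; bytes_emitted=3
After char 4 ('q'=42): chars_in_quartet=1 acc=0x2A bytes_emitted=3
After char 5 ('Q'=16): chars_in_quartet=2 acc=0xA90 bytes_emitted=3
Padding '==': partial quartet acc=0xA90 -> emit A9; bytes_emitted=4

Answer: 92 1C F0 A9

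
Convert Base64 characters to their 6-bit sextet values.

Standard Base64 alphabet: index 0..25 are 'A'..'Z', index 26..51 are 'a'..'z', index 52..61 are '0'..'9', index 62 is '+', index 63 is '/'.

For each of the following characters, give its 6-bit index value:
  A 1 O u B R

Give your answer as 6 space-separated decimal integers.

Answer: 0 53 14 46 1 17

Derivation:
'A': A..Z range, ord('A') − ord('A') = 0
'1': 0..9 range, 52 + ord('1') − ord('0') = 53
'O': A..Z range, ord('O') − ord('A') = 14
'u': a..z range, 26 + ord('u') − ord('a') = 46
'B': A..Z range, ord('B') − ord('A') = 1
'R': A..Z range, ord('R') − ord('A') = 17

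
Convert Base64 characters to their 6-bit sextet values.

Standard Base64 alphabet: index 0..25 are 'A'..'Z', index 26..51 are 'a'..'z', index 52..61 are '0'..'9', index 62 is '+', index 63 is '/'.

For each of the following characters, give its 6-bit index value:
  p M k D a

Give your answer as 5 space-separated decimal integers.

'p': a..z range, 26 + ord('p') − ord('a') = 41
'M': A..Z range, ord('M') − ord('A') = 12
'k': a..z range, 26 + ord('k') − ord('a') = 36
'D': A..Z range, ord('D') − ord('A') = 3
'a': a..z range, 26 + ord('a') − ord('a') = 26

Answer: 41 12 36 3 26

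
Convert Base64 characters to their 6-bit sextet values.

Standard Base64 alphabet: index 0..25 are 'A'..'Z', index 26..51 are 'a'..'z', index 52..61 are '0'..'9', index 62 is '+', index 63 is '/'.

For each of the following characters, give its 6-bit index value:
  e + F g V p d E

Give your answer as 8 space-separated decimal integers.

Answer: 30 62 5 32 21 41 29 4

Derivation:
'e': a..z range, 26 + ord('e') − ord('a') = 30
'+': index 62
'F': A..Z range, ord('F') − ord('A') = 5
'g': a..z range, 26 + ord('g') − ord('a') = 32
'V': A..Z range, ord('V') − ord('A') = 21
'p': a..z range, 26 + ord('p') − ord('a') = 41
'd': a..z range, 26 + ord('d') − ord('a') = 29
'E': A..Z range, ord('E') − ord('A') = 4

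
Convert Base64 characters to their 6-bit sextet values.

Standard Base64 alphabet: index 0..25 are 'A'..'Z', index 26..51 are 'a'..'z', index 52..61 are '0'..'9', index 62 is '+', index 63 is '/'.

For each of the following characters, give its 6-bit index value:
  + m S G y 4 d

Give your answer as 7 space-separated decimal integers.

Answer: 62 38 18 6 50 56 29

Derivation:
'+': index 62
'm': a..z range, 26 + ord('m') − ord('a') = 38
'S': A..Z range, ord('S') − ord('A') = 18
'G': A..Z range, ord('G') − ord('A') = 6
'y': a..z range, 26 + ord('y') − ord('a') = 50
'4': 0..9 range, 52 + ord('4') − ord('0') = 56
'd': a..z range, 26 + ord('d') − ord('a') = 29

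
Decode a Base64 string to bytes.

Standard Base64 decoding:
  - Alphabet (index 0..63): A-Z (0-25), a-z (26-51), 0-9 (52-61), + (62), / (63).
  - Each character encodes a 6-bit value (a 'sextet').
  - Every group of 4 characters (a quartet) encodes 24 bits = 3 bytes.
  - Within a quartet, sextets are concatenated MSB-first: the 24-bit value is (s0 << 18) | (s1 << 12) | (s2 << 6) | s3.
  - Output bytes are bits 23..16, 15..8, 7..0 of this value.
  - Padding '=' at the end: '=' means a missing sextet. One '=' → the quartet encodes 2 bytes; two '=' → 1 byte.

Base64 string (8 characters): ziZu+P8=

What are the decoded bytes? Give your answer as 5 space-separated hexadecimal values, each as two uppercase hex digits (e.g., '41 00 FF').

After char 0 ('z'=51): chars_in_quartet=1 acc=0x33 bytes_emitted=0
After char 1 ('i'=34): chars_in_quartet=2 acc=0xCE2 bytes_emitted=0
After char 2 ('Z'=25): chars_in_quartet=3 acc=0x33899 bytes_emitted=0
After char 3 ('u'=46): chars_in_quartet=4 acc=0xCE266E -> emit CE 26 6E, reset; bytes_emitted=3
After char 4 ('+'=62): chars_in_quartet=1 acc=0x3E bytes_emitted=3
After char 5 ('P'=15): chars_in_quartet=2 acc=0xF8F bytes_emitted=3
After char 6 ('8'=60): chars_in_quartet=3 acc=0x3E3FC bytes_emitted=3
Padding '=': partial quartet acc=0x3E3FC -> emit F8 FF; bytes_emitted=5

Answer: CE 26 6E F8 FF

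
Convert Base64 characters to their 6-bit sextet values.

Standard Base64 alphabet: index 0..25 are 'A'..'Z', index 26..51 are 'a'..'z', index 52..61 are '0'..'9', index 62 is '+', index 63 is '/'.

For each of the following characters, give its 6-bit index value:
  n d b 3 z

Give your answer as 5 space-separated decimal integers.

Answer: 39 29 27 55 51

Derivation:
'n': a..z range, 26 + ord('n') − ord('a') = 39
'd': a..z range, 26 + ord('d') − ord('a') = 29
'b': a..z range, 26 + ord('b') − ord('a') = 27
'3': 0..9 range, 52 + ord('3') − ord('0') = 55
'z': a..z range, 26 + ord('z') − ord('a') = 51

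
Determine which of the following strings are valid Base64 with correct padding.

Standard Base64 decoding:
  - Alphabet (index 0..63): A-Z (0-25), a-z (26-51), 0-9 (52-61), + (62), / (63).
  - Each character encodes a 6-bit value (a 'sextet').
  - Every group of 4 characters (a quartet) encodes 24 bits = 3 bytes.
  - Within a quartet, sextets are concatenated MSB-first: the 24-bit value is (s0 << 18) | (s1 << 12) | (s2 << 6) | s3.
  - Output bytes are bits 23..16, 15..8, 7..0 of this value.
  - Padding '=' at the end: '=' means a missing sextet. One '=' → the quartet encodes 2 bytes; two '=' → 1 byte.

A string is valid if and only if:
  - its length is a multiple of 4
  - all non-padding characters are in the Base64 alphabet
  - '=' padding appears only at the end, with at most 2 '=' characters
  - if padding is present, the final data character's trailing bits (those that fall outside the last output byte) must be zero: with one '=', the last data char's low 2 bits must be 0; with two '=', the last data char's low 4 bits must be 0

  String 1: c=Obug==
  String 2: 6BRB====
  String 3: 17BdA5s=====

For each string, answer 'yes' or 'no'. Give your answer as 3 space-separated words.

Answer: no no no

Derivation:
String 1: 'c=Obug==' → invalid (bad char(s): ['=']; '=' in middle)
String 2: '6BRB====' → invalid (4 pad chars (max 2))
String 3: '17BdA5s=====' → invalid (5 pad chars (max 2))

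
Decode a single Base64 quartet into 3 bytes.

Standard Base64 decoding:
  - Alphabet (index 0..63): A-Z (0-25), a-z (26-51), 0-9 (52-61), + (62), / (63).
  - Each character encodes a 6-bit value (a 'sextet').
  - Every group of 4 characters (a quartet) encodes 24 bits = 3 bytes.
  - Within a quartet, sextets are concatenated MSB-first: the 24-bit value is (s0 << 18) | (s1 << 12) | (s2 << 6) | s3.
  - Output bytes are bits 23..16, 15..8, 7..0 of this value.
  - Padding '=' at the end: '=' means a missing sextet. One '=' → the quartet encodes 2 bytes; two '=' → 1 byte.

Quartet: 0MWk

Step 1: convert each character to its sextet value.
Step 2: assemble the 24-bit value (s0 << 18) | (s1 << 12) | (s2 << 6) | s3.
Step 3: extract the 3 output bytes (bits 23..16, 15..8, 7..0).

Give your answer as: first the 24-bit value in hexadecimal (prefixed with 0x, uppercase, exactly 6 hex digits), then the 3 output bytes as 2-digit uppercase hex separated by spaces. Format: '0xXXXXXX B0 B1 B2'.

Answer: 0xD0C5A4 D0 C5 A4

Derivation:
Sextets: 0=52, M=12, W=22, k=36
24-bit: (52<<18) | (12<<12) | (22<<6) | 36
      = 0xD00000 | 0x00C000 | 0x000580 | 0x000024
      = 0xD0C5A4
Bytes: (v>>16)&0xFF=D0, (v>>8)&0xFF=C5, v&0xFF=A4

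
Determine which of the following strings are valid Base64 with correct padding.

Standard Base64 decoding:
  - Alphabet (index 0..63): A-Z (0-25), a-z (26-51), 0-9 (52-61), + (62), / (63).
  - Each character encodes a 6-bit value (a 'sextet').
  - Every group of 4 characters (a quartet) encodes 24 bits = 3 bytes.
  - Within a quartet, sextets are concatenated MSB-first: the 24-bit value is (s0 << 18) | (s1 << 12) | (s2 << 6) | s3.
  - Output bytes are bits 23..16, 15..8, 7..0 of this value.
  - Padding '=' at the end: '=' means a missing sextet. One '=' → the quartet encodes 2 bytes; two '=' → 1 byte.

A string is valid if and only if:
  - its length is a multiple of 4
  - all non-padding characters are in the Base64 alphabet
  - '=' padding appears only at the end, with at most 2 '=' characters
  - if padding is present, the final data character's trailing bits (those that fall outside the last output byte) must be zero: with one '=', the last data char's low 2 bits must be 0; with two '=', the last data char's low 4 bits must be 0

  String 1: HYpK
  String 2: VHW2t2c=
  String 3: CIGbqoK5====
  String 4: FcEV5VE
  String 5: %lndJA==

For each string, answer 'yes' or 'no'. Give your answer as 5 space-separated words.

Answer: yes yes no no no

Derivation:
String 1: 'HYpK' → valid
String 2: 'VHW2t2c=' → valid
String 3: 'CIGbqoK5====' → invalid (4 pad chars (max 2))
String 4: 'FcEV5VE' → invalid (len=7 not mult of 4)
String 5: '%lndJA==' → invalid (bad char(s): ['%'])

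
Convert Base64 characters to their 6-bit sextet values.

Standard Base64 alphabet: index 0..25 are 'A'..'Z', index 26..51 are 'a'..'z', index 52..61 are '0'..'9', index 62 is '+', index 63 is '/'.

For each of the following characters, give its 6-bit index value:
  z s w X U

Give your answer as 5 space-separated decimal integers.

Answer: 51 44 48 23 20

Derivation:
'z': a..z range, 26 + ord('z') − ord('a') = 51
's': a..z range, 26 + ord('s') − ord('a') = 44
'w': a..z range, 26 + ord('w') − ord('a') = 48
'X': A..Z range, ord('X') − ord('A') = 23
'U': A..Z range, ord('U') − ord('A') = 20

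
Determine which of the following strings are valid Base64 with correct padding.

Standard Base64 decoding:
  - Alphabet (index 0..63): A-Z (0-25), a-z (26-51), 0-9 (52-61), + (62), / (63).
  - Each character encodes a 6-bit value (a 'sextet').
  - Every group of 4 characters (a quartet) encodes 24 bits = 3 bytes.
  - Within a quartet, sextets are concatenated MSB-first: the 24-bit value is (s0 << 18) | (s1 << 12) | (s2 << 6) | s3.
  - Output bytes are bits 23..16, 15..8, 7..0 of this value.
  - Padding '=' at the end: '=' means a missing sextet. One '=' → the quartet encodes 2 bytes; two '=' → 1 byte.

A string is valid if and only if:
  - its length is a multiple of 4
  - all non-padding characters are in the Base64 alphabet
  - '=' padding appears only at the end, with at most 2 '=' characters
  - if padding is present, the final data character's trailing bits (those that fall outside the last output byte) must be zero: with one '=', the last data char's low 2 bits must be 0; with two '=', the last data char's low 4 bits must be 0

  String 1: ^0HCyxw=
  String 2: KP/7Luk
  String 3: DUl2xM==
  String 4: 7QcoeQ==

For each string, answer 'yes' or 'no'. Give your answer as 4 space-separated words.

String 1: '^0HCyxw=' → invalid (bad char(s): ['^'])
String 2: 'KP/7Luk' → invalid (len=7 not mult of 4)
String 3: 'DUl2xM==' → invalid (bad trailing bits)
String 4: '7QcoeQ==' → valid

Answer: no no no yes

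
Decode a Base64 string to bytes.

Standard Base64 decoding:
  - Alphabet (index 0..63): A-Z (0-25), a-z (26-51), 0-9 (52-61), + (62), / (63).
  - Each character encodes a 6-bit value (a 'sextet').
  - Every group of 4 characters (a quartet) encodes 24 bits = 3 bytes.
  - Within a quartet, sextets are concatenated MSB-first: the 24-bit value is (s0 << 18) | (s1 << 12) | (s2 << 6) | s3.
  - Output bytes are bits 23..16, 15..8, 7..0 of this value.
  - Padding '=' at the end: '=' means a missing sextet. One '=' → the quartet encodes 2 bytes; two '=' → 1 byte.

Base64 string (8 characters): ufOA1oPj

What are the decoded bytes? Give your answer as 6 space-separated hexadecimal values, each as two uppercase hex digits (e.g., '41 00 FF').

After char 0 ('u'=46): chars_in_quartet=1 acc=0x2E bytes_emitted=0
After char 1 ('f'=31): chars_in_quartet=2 acc=0xB9F bytes_emitted=0
After char 2 ('O'=14): chars_in_quartet=3 acc=0x2E7CE bytes_emitted=0
After char 3 ('A'=0): chars_in_quartet=4 acc=0xB9F380 -> emit B9 F3 80, reset; bytes_emitted=3
After char 4 ('1'=53): chars_in_quartet=1 acc=0x35 bytes_emitted=3
After char 5 ('o'=40): chars_in_quartet=2 acc=0xD68 bytes_emitted=3
After char 6 ('P'=15): chars_in_quartet=3 acc=0x35A0F bytes_emitted=3
After char 7 ('j'=35): chars_in_quartet=4 acc=0xD683E3 -> emit D6 83 E3, reset; bytes_emitted=6

Answer: B9 F3 80 D6 83 E3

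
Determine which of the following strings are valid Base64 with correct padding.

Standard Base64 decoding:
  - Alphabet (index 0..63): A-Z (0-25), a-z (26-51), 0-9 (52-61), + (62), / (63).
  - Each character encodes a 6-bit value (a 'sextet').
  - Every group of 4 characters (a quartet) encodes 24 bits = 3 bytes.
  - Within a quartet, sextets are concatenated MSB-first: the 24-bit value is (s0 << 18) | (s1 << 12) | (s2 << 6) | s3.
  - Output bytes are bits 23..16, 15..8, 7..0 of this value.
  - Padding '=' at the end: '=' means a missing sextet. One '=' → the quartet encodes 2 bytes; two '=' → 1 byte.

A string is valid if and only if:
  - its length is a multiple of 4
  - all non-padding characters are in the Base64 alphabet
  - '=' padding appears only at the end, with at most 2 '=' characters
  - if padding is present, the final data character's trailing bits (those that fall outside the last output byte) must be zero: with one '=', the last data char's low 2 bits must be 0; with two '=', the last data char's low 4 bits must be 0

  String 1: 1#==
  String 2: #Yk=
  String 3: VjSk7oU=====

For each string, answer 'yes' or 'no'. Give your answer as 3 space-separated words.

Answer: no no no

Derivation:
String 1: '1#==' → invalid (bad char(s): ['#'])
String 2: '#Yk=' → invalid (bad char(s): ['#'])
String 3: 'VjSk7oU=====' → invalid (5 pad chars (max 2))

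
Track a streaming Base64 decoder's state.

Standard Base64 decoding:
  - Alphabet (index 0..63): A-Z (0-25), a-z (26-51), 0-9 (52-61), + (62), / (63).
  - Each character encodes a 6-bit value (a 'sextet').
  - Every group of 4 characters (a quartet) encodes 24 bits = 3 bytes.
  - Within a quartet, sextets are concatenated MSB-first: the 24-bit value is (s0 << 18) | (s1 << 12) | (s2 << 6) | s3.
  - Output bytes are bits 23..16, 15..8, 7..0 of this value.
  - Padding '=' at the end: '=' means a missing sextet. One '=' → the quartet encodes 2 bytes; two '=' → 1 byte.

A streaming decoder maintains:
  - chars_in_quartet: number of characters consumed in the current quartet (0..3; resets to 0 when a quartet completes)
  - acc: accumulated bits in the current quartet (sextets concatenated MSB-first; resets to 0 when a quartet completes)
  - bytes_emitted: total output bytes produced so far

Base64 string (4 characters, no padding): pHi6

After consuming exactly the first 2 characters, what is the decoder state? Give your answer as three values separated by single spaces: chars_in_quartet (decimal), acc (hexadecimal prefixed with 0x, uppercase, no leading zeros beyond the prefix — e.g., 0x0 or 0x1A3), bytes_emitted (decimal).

After char 0 ('p'=41): chars_in_quartet=1 acc=0x29 bytes_emitted=0
After char 1 ('H'=7): chars_in_quartet=2 acc=0xA47 bytes_emitted=0

Answer: 2 0xA47 0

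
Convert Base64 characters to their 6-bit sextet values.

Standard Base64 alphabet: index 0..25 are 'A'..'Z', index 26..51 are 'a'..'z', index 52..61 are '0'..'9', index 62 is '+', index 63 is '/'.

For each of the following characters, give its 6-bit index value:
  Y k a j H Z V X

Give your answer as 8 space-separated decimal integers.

'Y': A..Z range, ord('Y') − ord('A') = 24
'k': a..z range, 26 + ord('k') − ord('a') = 36
'a': a..z range, 26 + ord('a') − ord('a') = 26
'j': a..z range, 26 + ord('j') − ord('a') = 35
'H': A..Z range, ord('H') − ord('A') = 7
'Z': A..Z range, ord('Z') − ord('A') = 25
'V': A..Z range, ord('V') − ord('A') = 21
'X': A..Z range, ord('X') − ord('A') = 23

Answer: 24 36 26 35 7 25 21 23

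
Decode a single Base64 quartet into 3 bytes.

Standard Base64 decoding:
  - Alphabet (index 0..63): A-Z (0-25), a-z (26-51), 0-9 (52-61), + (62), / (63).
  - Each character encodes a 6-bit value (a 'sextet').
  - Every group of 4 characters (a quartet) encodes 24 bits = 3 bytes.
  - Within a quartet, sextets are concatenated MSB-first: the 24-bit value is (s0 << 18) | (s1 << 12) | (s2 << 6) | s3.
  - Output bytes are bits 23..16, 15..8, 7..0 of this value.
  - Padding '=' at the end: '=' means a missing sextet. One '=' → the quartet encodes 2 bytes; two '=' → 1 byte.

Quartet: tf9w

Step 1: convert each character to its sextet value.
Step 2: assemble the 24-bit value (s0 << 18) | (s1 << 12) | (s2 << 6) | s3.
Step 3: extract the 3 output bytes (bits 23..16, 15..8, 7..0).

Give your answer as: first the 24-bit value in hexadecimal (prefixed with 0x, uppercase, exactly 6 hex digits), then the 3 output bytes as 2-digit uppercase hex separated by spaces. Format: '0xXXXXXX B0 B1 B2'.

Sextets: t=45, f=31, 9=61, w=48
24-bit: (45<<18) | (31<<12) | (61<<6) | 48
      = 0xB40000 | 0x01F000 | 0x000F40 | 0x000030
      = 0xB5FF70
Bytes: (v>>16)&0xFF=B5, (v>>8)&0xFF=FF, v&0xFF=70

Answer: 0xB5FF70 B5 FF 70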